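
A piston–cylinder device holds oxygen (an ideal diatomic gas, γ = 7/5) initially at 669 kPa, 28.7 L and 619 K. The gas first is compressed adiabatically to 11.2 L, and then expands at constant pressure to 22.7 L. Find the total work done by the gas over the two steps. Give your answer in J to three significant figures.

W_total ≈ 6790 J

Step 1 (adiabatic): W = (P₁V₁ − P₂V₂)/(γ−1) = (19200 − 27975)/0.4 = -21937 J.
After step 1: P = 2498 kPa, V = 11.2 L, T = 901.9 K.
Step 2 (isobaric): W = PΔV = (2498 kPa)(22.7 − 11.2 L) = 28725 J.
W_total = -21937 + 28725 = 6787 J.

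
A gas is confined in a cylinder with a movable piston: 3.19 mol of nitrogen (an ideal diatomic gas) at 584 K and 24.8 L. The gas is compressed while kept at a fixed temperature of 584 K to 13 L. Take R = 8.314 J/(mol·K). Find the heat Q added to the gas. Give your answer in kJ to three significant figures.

Q ≈ -10.0 kJ

Isothermal ⇒ ΔU = 0, so Q = W = nRT ln(V₂/V₁).
Q = (3.19)(8.314)(584) ln(13/24.8) = 15489 × -0.6459 = -10004 J.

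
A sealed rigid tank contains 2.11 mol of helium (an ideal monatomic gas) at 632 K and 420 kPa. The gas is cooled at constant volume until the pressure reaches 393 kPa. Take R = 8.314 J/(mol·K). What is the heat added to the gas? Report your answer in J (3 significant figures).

Q ≈ -1070 J

Constant volume ⇒ W = 0, so Q = ΔU = nCᵥΔT with Cᵥ = 3R/2 = 12.47 J/(mol·K).
At constant V, T₂/T₁ = P₂/P₁ ⇒ ΔT = T₁(P₂/P₁ − 1) = 632·(393/420 − 1) = -40.63 K.
ΔU = (2.11)(12.47)(-40.63) = -1069 J.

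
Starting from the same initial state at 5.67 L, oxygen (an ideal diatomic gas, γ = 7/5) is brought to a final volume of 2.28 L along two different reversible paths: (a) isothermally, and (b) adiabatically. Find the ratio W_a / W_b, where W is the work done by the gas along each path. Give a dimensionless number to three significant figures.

Path (a) isothermal: W = P₁V₁ ln(V₂/V₁) → W_a/(P₁V₁) = -0.911.
Path (b) adiabatic: W = P₁V₁(1 − (V₁/V₂)^(γ−1))/(γ−1) → W_b/(P₁V₁) = -1.099.
W_a / W_b = -0.911 / -1.099 = 0.8288.

W_a / W_b ≈ 0.829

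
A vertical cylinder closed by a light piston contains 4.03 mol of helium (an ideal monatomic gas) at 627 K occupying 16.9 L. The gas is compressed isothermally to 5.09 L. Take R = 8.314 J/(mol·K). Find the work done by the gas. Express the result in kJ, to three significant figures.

Isothermal: W = nRT ln(V₂/V₁).
W = (4.03)(8.314)(627) × ln(5.09/16.9)
  = 21008 × -1.2
W_by_gas = -25210 J.

W ≈ -25.2 kJ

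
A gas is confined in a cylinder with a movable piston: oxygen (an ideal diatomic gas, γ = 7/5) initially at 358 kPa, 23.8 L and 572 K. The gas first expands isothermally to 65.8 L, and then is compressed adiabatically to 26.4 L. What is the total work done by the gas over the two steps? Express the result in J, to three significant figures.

Step 1 (isothermal): W = P₁V₁ ln(V₂/V₁) = (8520) ln(65.8/23.8) = 8665 J.
After step 1: P = 129.5 kPa, V = 65.8 L, T = 572 K.
Step 2 (adiabatic): W = (P₁V₁ − P₂V₂)/(γ−1) = (8520 − 12277)/0.4 = -9393 J.
W_total = 8665 − 9393 = -728 J.

W_total ≈ -728 J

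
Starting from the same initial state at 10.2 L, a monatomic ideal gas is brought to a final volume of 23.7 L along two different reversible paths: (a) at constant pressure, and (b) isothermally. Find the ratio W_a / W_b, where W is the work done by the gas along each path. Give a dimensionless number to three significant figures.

Path (a) isobaric: W = P₁(V₂ − V₁) → W_a/(P₁V₁) = 1.324.
Path (b) isothermal: W = P₁V₁ ln(V₂/V₁) → W_b/(P₁V₁) = 0.8431.
W_a / W_b = 1.324 / 0.8431 = 1.57.

W_a / W_b ≈ 1.57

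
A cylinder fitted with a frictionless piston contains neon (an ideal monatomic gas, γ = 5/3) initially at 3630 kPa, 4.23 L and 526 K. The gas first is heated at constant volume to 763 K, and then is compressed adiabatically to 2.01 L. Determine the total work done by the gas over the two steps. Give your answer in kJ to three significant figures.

W_total ≈ -21.5 kJ

Step 1 (isochoric): W = 0 (constant volume).
After step 1: P = 5266 kPa (V unchanged).
Step 2 (adiabatic): W = (P₁V₁ − P₂V₂)/(γ−1) = (22273 − 36578)/0.667 = -21456 J.
W_total = 0 − 21456 = -21456 J.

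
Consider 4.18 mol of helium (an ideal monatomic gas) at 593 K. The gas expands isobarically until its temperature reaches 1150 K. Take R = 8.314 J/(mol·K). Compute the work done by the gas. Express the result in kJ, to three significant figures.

Isobaric: W = P ΔV = nR ΔT.
W = (4.18)(8.314)(1150 − 593) = 19357 J.

W ≈ 19.4 kJ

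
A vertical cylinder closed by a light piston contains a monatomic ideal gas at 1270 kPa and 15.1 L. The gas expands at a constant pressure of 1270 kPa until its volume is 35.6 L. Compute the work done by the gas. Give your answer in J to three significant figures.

Isobaric: W = P ΔV.
W = (1270 kPa)(35.6 − 15.1 L) = (1270)(20.5) = 26035 J.

W ≈ 26000 J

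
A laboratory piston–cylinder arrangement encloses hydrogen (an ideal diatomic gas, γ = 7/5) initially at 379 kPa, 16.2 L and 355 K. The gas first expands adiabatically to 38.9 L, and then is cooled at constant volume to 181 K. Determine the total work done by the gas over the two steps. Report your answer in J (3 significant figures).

Step 1 (adiabatic): W = (P₁V₁ − P₂V₂)/(γ−1) = (6140 − 4325)/0.4 = 4537 J.
Step 2 (isochoric): W = 0 (constant volume).
W_total = 4537 + 0 = 4537 J.

W_total ≈ 4540 J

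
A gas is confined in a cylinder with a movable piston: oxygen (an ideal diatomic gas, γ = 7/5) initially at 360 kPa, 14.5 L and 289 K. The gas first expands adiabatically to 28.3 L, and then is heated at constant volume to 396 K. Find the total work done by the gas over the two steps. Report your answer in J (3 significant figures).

W_total ≈ 3060 J

Step 1 (adiabatic): W = (P₁V₁ − P₂V₂)/(γ−1) = (5220 − 3995)/0.4 = 3063 J.
Step 2 (isochoric): W = 0 (constant volume).
W_total = 3063 + 0 = 3063 J.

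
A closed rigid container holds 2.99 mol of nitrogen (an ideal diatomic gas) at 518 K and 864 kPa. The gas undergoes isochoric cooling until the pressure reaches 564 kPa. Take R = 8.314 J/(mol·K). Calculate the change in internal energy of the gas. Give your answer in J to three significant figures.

ΔU ≈ -11200 J

Constant volume ⇒ W = 0, so Q = ΔU = nCᵥΔT with Cᵥ = 5R/2 = 20.79 J/(mol·K).
At constant V, T₂/T₁ = P₂/P₁ ⇒ ΔT = T₁(P₂/P₁ − 1) = 518·(564/864 − 1) = -179.9 K.
ΔU = (2.99)(20.79)(-179.9) = -11178 J.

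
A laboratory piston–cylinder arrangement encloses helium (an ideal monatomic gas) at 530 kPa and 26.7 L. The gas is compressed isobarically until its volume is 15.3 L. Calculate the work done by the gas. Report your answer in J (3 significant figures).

W ≈ -6040 J

Isobaric: W = P ΔV.
W = (530 kPa)(15.3 − 26.7 L) = (530)(-11.4) = -6042 J.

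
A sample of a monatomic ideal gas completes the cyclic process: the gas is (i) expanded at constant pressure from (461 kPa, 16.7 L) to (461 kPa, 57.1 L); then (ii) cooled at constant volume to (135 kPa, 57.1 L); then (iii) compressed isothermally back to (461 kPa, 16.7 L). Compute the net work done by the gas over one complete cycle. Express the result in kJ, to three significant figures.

Leg (i): W = PΔV = (461)(57.1 − 16.7) = 18624 J.
Leg (ii): W = 0.
Leg (iii): W = PᵢVᵢ ln(V_f/Vᵢ) = (7708) ln(16.7/57.1) = -9477 J.
W_net = 18624 − 9477 = 9148 J.

W_net ≈ 9.15 kJ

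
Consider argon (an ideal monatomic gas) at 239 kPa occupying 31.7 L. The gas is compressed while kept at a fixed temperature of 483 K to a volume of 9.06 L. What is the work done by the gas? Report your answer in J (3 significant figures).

W ≈ -9490 J

Isothermal: W = nRT ln(V₂/V₁) = P₁V₁ ln(V₂/V₁).
P₁V₁ = (239 kPa)(31.7 L) = 7576 J.
W = 7576 × ln(9.06/31.7) = 7576 × -1.252
W_by_gas = -9489 J.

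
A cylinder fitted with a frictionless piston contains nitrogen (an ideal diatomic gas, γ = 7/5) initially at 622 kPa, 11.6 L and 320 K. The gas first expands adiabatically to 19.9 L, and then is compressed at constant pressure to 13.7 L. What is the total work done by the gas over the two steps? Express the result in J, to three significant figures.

Step 1 (adiabatic): W = (P₁V₁ − P₂V₂)/(γ−1) = (7215 − 5814)/0.4 = 3502 J.
After step 1: P = 292.2 kPa, V = 19.9 L, T = 257.9 K.
Step 2 (isobaric): W = PΔV = (292.2 kPa)(13.7 − 19.9 L) = -1811 J.
W_total = 3502 − 1811 = 1691 J.

W_total ≈ 1690 J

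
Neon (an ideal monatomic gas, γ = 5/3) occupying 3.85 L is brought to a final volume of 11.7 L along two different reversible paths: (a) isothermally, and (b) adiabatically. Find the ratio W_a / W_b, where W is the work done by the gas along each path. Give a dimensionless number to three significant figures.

W_a / W_b ≈ 1.42

Path (a) isothermal: W = P₁V₁ ln(V₂/V₁) → W_a/(P₁V₁) = 1.112.
Path (b) adiabatic: W = P₁V₁(1 − (V₁/V₂)^(γ−1))/(γ−1) → W_b/(P₁V₁) = 0.7851.
W_a / W_b = 1.112 / 0.7851 = 1.416.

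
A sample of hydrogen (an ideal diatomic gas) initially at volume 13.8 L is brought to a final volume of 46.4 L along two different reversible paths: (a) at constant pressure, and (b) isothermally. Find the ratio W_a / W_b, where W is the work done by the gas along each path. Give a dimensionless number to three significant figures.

W_a / W_b ≈ 1.95

Path (a) isobaric: W = P₁(V₂ − V₁) → W_a/(P₁V₁) = 2.362.
Path (b) isothermal: W = P₁V₁ ln(V₂/V₁) → W_b/(P₁V₁) = 1.213.
W_a / W_b = 2.362 / 1.213 = 1.948.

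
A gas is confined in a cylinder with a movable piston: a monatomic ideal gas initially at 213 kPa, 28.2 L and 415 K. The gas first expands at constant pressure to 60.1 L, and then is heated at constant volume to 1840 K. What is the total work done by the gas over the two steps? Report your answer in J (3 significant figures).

Step 1 (isobaric): W = PΔV = (213 kPa)(60.1 − 28.2 L) = 6795 J.
Step 2 (isochoric): W = 0 (constant volume).
W_total = 6795 + 0 = 6795 J.

W_total ≈ 6790 J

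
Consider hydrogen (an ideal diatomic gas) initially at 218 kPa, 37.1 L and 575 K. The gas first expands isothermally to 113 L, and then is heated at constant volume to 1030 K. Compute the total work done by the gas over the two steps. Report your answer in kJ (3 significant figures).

Step 1 (isothermal): W = P₁V₁ ln(V₂/V₁) = (8088) ln(113/37.1) = 9008 J.
Step 2 (isochoric): W = 0 (constant volume).
W_total = 9008 + 0 = 9008 J.

W_total ≈ 9.01 kJ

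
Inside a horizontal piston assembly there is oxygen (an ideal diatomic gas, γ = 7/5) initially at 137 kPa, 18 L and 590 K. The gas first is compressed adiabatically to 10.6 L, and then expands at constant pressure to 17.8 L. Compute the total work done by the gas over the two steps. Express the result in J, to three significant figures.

Step 1 (adiabatic): W = (P₁V₁ − P₂V₂)/(γ−1) = (2466 − 3048)/0.4 = -1454 J.
After step 1: P = 287.5 kPa, V = 10.6 L, T = 729.2 K.
Step 2 (isobaric): W = PΔV = (287.5 kPa)(17.8 − 10.6 L) = 2070 J.
W_total = -1454 + 2070 = 615.8 J.

W_total ≈ 616 J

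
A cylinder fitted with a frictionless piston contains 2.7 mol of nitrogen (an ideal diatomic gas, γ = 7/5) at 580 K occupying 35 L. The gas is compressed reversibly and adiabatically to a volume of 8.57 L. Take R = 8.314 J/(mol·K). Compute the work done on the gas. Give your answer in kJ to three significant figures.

W ≈ 24.6 kJ

Adiabatic: TV^(γ−1) = const with γ = 7/5.
T₂ = T₁ (V₁/V₂)^(γ−1) = 580 × (35/8.57)^0.4 = 580 × 1.756 = 1018 K.
W_by = nCᵥ(T₁ − T₂) = (2.7)(20.79)(580 − 1018) = -24595 J.
Work on gas = −W_by = 24595 J.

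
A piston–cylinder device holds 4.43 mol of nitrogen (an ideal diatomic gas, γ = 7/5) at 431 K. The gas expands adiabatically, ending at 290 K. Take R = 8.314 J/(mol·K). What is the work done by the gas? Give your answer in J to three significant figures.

Adiabatic ⇒ Q = 0, so W_by = −ΔU = nCᵥ(T₁ − T₂).
Cᵥ = 5R/2 = 20.79 J/(mol·K).
W = (4.43)(20.79)(431 − 290) = 12983 J.

W ≈ 13000 J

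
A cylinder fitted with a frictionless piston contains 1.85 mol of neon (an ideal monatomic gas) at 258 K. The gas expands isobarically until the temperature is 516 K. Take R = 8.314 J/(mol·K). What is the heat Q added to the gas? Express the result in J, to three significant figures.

Isobaric: W = nRΔT = (1.85)(8.314)(258) = 3968 J.
ΔU = nCᵥΔT with Cᵥ = 3R/2: ΔU = (1.85)(12.47)(258) = 5952 J.
Q = ΔU + W = 5952 + 3968 = 9921 J.

Q ≈ 9920 J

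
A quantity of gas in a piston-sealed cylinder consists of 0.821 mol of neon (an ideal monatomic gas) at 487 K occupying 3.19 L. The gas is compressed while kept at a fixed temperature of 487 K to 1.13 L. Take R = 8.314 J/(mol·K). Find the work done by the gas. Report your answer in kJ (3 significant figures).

W ≈ -3.45 kJ

Isothermal: W = nRT ln(V₂/V₁).
W = (0.821)(8.314)(487) × ln(1.13/3.19)
  = 3324 × -1.038
W_by_gas = -3450 J.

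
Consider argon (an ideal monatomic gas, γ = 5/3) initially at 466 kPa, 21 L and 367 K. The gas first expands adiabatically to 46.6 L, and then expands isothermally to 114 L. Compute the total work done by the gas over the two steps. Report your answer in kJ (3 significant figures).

Step 1 (adiabatic): W = (P₁V₁ − P₂V₂)/(γ−1) = (9786 − 5752)/0.667 = 6051 J.
After step 1: P = 123.4 kPa, V = 46.6 L, T = 215.7 K.
Step 2 (isothermal): W = P₁V₁ ln(V₂/V₁) = (5752) ln(114/46.6) = 5146 J.
W_total = 6051 + 5146 = 11197 J.

W_total ≈ 11.2 kJ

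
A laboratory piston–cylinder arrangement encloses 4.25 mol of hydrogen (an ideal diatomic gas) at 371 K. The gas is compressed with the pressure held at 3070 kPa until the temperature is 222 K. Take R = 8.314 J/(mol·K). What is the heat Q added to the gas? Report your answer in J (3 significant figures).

Q ≈ -18400 J

Isobaric: W = nRΔT = (4.25)(8.314)(-149) = -5265 J.
ΔU = nCᵥΔT with Cᵥ = 5R/2: ΔU = (4.25)(20.79)(-149) = -13162 J.
Q = ΔU + W = -13162 − 5265 = -18427 J.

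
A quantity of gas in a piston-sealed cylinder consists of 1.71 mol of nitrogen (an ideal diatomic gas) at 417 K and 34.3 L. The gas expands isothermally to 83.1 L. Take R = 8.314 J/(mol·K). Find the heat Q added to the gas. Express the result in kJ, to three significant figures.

Q ≈ 5.25 kJ

Isothermal ⇒ ΔU = 0, so Q = W = nRT ln(V₂/V₁).
Q = (1.71)(8.314)(417) ln(83.1/34.3) = 5928 × 0.8849 = 5246 J.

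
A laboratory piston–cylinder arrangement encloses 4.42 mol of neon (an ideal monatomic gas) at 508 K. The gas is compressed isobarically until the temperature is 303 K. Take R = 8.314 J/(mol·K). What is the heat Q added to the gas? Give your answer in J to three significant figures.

Q ≈ -18800 J

Isobaric: W = nRΔT = (4.42)(8.314)(-205) = -7533 J.
ΔU = nCᵥΔT with Cᵥ = 3R/2: ΔU = (4.42)(12.47)(-205) = -11300 J.
Q = ΔU + W = -11300 − 7533 = -18833 J.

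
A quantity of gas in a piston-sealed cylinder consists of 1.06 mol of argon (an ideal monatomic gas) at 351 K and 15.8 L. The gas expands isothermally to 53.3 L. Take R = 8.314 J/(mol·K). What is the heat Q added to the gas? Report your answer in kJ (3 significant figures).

Q ≈ 3.76 kJ

Isothermal ⇒ ΔU = 0, so Q = W = nRT ln(V₂/V₁).
Q = (1.06)(8.314)(351) ln(53.3/15.8) = 3093 × 1.216 = 3761 J.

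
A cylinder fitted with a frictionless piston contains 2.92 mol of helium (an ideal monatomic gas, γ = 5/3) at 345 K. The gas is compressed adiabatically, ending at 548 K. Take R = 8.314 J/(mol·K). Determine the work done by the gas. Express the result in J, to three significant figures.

Adiabatic ⇒ Q = 0, so W_by = −ΔU = nCᵥ(T₁ − T₂).
Cᵥ = 3R/2 = 12.47 J/(mol·K).
W = (2.92)(12.47)(345 − 548) = -7392 J.

W ≈ -7390 J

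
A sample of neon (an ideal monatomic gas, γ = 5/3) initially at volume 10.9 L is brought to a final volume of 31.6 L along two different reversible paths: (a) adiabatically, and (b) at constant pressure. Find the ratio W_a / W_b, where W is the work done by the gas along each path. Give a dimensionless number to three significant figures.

Path (a) adiabatic: W = P₁V₁(1 − (V₁/V₂)^(γ−1))/(γ−1) → W_a/(P₁V₁) = 0.7622.
Path (b) isobaric: W = P₁(V₂ − V₁) → W_b/(P₁V₁) = 1.899.
W_a / W_b = 0.7622 / 1.899 = 0.4014.

W_a / W_b ≈ 0.401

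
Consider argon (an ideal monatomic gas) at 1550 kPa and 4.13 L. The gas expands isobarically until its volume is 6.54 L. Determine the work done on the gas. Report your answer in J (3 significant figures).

Isobaric: W = P ΔV.
W = (1550 kPa)(6.54 − 4.13 L) = (1550)(2.41) = 3736 J.
Work on gas = −W_by = -3736 J.

W ≈ -3740 J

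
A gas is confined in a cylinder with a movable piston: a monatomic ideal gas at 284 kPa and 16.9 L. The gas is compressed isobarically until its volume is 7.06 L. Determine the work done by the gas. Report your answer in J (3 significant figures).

W ≈ -2790 J

Isobaric: W = P ΔV.
W = (284 kPa)(7.06 − 16.9 L) = (284)(-9.84) = -2795 J.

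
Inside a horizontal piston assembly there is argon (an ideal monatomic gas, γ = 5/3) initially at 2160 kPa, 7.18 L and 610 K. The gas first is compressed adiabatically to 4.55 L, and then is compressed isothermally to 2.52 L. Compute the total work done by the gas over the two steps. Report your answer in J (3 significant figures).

W_total ≈ -20700 J

Step 1 (adiabatic): W = (P₁V₁ − P₂V₂)/(γ−1) = (15509 − 21021)/0.667 = -8268 J.
After step 1: P = 4620 kPa, V = 4.55 L, T = 826.8 K.
Step 2 (isothermal): W = P₁V₁ ln(V₂/V₁) = (21021) ln(2.52/4.55) = -12421 J.
W_total = -8268 − 12421 = -20689 J.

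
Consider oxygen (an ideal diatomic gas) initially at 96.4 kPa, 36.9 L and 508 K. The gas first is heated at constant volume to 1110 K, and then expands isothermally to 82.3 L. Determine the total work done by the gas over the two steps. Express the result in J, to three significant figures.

Step 1 (isochoric): W = 0 (constant volume).
After step 1: P = 210.6 kPa (V unchanged).
Step 2 (isothermal): W = P₁V₁ ln(V₂/V₁) = (7773) ln(82.3/36.9) = 6235 J.
W_total = 0 + 6235 = 6235 J.

W_total ≈ 6230 J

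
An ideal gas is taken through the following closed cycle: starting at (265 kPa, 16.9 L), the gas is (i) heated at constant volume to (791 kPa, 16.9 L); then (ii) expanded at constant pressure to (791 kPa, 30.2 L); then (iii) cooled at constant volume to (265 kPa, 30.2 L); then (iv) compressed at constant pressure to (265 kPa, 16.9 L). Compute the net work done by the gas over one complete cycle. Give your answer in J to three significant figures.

W_net ≈ 7000 J

Constant-volume legs do no work.
W(ii) = (791)(30.2 − 16.9) = 10520 J; W(iv) = (265)(16.9 − 30.2) = -3524 J.
W_net = 10520 − 3524 = 6996 J (the clockwise enclosed area).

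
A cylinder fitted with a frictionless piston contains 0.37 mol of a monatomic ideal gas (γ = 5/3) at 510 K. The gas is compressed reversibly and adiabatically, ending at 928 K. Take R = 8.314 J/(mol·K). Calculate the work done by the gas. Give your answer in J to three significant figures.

Adiabatic ⇒ Q = 0, so W_by = −ΔU = nCᵥ(T₁ − T₂).
Cᵥ = 3R/2 = 12.47 J/(mol·K).
W = (0.37)(12.47)(510 − 928) = -1929 J.

W ≈ -1930 J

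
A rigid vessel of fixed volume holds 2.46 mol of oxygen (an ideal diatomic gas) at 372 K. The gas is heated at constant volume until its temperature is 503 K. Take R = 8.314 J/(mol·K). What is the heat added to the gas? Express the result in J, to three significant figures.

Q ≈ 6700 J

Constant volume ⇒ W = 0, so Q = ΔU = nCᵥΔT with Cᵥ = 5R/2 = 20.79 J/(mol·K).
ΔU = (2.46)(20.79)(503 − 372) = 6698 J.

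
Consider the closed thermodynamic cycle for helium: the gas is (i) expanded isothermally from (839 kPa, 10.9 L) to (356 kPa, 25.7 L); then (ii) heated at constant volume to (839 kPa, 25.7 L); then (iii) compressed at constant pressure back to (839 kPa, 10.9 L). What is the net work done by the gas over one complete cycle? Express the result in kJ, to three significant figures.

W_net ≈ -4.57 kJ

Leg (i): W = PᵢVᵢ ln(V_f/Vᵢ) = (9145) ln(25.7/10.9) = 7844 J.
Leg (ii): W = 0.
Leg (iii): W = PΔV = (839)(10.9 − 25.7) = -12417 J.
W_net = 7844 − 12417 = -4573 J.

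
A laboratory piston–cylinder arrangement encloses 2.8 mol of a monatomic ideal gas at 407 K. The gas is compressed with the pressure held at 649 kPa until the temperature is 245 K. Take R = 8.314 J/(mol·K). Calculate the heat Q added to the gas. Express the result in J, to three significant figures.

Q ≈ -9430 J

Isobaric: W = nRΔT = (2.8)(8.314)(-162) = -3771 J.
ΔU = nCᵥΔT with Cᵥ = 3R/2: ΔU = (2.8)(12.47)(-162) = -5657 J.
Q = ΔU + W = -5657 − 3771 = -9428 J.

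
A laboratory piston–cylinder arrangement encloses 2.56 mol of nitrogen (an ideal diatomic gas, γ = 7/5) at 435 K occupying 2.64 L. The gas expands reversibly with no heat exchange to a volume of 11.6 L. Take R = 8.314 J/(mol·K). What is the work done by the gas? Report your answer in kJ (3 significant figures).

Adiabatic: TV^(γ−1) = const with γ = 7/5.
T₂ = T₁ (V₁/V₂)^(γ−1) = 435 × (2.64/11.6)^0.4 = 435 × 0.5532 = 240.6 K.
W_by = nCᵥ(T₁ − T₂) = (2.56)(20.79)(435 − 240.6) = 10342 J.

W ≈ 10.3 kJ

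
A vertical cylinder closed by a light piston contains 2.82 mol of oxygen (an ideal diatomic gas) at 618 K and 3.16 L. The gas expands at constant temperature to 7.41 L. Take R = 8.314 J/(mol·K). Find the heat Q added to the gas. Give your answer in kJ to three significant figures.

Q ≈ 12.3 kJ

Isothermal ⇒ ΔU = 0, so Q = W = nRT ln(V₂/V₁).
Q = (2.82)(8.314)(618) ln(7.41/3.16) = 14489 × 0.8523 = 12349 J.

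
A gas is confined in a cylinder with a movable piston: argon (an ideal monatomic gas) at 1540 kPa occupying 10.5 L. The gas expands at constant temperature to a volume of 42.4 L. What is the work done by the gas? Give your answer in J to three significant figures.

Isothermal: W = nRT ln(V₂/V₁) = P₁V₁ ln(V₂/V₁).
P₁V₁ = (1540 kPa)(10.5 L) = 16170 J.
W = 16170 × ln(42.4/10.5) = 16170 × 1.396
W_by_gas = 22570 J.

W ≈ 22600 J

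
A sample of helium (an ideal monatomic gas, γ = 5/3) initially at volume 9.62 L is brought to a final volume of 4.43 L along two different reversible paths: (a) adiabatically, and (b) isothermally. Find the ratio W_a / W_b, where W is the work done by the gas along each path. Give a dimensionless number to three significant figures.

W_a / W_b ≈ 1.31

Path (a) adiabatic: W = P₁V₁(1 − (V₁/V₂)^(γ−1))/(γ−1) → W_a/(P₁V₁) = -1.015.
Path (b) isothermal: W = P₁V₁ ln(V₂/V₁) → W_b/(P₁V₁) = -0.7754.
W_a / W_b = -1.015 / -0.7754 = 1.309.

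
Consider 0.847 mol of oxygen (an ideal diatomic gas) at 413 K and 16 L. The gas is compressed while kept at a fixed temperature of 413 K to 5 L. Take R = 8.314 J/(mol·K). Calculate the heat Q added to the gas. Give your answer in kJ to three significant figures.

Isothermal ⇒ ΔU = 0, so Q = W = nRT ln(V₂/V₁).
Q = (0.847)(8.314)(413) ln(5/16) = 2908 × -1.163 = -3383 J.

Q ≈ -3.38 kJ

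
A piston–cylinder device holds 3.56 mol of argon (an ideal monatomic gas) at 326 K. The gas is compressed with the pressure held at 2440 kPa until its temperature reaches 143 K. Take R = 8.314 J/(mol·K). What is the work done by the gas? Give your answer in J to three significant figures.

W ≈ -5420 J

Isobaric: W = P ΔV = nR ΔT.
W = (3.56)(8.314)(143 − 326) = -5416 J.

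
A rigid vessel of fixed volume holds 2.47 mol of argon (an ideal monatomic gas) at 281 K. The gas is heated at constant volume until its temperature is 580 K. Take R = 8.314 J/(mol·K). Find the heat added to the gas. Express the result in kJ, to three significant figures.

Constant volume ⇒ W = 0, so Q = ΔU = nCᵥΔT with Cᵥ = 3R/2 = 12.47 J/(mol·K).
ΔU = (2.47)(12.47)(580 − 281) = 9210 J.

Q ≈ 9.21 kJ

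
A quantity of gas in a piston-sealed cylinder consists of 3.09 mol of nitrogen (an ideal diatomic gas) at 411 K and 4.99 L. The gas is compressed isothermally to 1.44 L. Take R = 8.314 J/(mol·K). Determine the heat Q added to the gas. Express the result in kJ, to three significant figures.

Q ≈ -13.1 kJ

Isothermal ⇒ ΔU = 0, so Q = W = nRT ln(V₂/V₁).
Q = (3.09)(8.314)(411) ln(1.44/4.99) = 10559 × -1.243 = -13122 J.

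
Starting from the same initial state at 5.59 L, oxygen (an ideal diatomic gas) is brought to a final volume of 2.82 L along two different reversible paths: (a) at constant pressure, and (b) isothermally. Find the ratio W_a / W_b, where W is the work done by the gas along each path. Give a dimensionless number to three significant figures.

W_a / W_b ≈ 0.724

Path (a) isobaric: W = P₁(V₂ − V₁) → W_a/(P₁V₁) = -0.4955.
Path (b) isothermal: W = P₁V₁ ln(V₂/V₁) → W_b/(P₁V₁) = -0.6842.
W_a / W_b = -0.4955 / -0.6842 = 0.7242.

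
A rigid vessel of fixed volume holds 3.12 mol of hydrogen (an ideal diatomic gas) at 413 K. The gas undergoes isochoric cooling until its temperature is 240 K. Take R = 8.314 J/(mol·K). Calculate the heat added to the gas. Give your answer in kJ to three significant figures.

Q ≈ -11.2 kJ

Constant volume ⇒ W = 0, so Q = ΔU = nCᵥΔT with Cᵥ = 5R/2 = 20.79 J/(mol·K).
ΔU = (3.12)(20.79)(240 − 413) = -11219 J.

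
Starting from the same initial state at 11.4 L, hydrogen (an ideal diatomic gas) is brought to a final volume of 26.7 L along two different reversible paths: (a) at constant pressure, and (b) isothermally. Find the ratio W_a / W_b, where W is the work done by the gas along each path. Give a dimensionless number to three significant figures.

Path (a) isobaric: W = P₁(V₂ − V₁) → W_a/(P₁V₁) = 1.342.
Path (b) isothermal: W = P₁V₁ ln(V₂/V₁) → W_b/(P₁V₁) = 0.8511.
W_a / W_b = 1.342 / 0.8511 = 1.577.

W_a / W_b ≈ 1.58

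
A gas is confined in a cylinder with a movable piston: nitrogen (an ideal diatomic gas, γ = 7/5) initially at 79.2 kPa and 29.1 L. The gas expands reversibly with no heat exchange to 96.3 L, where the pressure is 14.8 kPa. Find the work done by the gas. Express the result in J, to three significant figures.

W ≈ 2200 J

Adiabatic: W = (P₁V₁ − P₂V₂)/(γ − 1) with γ = 7/5.
P₁V₁ = 2305 J, P₂V₂ = 1425 J.
W = (2305 − 1425) / 0.4 = 2199 J.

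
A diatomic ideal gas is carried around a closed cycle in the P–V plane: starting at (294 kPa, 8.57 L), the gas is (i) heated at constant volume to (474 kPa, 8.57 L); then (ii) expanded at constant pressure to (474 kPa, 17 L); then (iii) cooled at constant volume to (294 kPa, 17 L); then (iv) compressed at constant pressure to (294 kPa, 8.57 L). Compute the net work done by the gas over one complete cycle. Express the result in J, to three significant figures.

Constant-volume legs do no work.
W(ii) = (474)(17 − 8.57) = 3996 J; W(iv) = (294)(8.57 − 17) = -2478 J.
W_net = 3996 − 2478 = 1517 J (the clockwise enclosed area).

W_net ≈ 1520 J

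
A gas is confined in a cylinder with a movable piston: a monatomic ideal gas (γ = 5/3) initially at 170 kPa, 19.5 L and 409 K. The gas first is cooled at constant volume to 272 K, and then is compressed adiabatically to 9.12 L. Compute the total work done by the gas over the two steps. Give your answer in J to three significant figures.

Step 1 (isochoric): W = 0 (constant volume).
After step 1: P = 113.1 kPa (V unchanged).
Step 2 (adiabatic): W = (P₁V₁ − P₂V₂)/(γ−1) = (2205 − 3659)/0.667 = -2182 J.
W_total = 0 − 2182 = -2182 J.

W_total ≈ -2180 J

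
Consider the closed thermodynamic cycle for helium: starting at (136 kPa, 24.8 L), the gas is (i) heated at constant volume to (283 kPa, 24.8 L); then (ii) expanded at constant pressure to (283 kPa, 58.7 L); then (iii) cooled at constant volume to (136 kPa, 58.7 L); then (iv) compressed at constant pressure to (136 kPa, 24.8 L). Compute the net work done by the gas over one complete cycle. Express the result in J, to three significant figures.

W_net ≈ 4980 J

Constant-volume legs do no work.
W(ii) = (283)(58.7 − 24.8) = 9594 J; W(iv) = (136)(24.8 − 58.7) = -4610 J.
W_net = 9594 − 4610 = 4983 J (the clockwise enclosed area).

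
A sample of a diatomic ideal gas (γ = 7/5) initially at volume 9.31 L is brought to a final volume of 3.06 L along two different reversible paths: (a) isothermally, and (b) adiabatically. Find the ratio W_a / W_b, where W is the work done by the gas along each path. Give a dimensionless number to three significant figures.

Path (a) isothermal: W = P₁V₁ ln(V₂/V₁) → W_a/(P₁V₁) = -1.113.
Path (b) adiabatic: W = P₁V₁(1 − (V₁/V₂)^(γ−1))/(γ−1) → W_b/(P₁V₁) = -1.401.
W_a / W_b = -1.113 / -1.401 = 0.7939.

W_a / W_b ≈ 0.794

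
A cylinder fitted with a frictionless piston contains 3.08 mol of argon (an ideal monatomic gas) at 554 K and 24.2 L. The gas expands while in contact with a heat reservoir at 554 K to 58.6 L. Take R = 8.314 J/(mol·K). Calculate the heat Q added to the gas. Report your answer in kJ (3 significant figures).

Q ≈ 12.5 kJ

Isothermal ⇒ ΔU = 0, so Q = W = nRT ln(V₂/V₁).
Q = (3.08)(8.314)(554) ln(58.6/24.2) = 14186 × 0.8844 = 12546 J.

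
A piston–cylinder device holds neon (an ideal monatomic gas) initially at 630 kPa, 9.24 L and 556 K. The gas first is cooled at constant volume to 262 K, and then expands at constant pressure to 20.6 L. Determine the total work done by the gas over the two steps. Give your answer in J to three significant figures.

Step 1 (isochoric): W = 0 (constant volume).
After step 1: P = 296.9 kPa (V unchanged).
Step 2 (isobaric): W = PΔV = (296.9 kPa)(20.6 − 9.24 L) = 3372 J.
W_total = 0 + 3372 = 3372 J.

W_total ≈ 3370 J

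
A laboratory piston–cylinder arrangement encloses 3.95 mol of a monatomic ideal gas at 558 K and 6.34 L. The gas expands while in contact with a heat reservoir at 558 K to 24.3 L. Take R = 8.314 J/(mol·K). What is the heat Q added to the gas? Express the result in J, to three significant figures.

Q ≈ 24600 J

Isothermal ⇒ ΔU = 0, so Q = W = nRT ln(V₂/V₁).
Q = (3.95)(8.314)(558) ln(24.3/6.34) = 18325 × 1.344 = 24621 J.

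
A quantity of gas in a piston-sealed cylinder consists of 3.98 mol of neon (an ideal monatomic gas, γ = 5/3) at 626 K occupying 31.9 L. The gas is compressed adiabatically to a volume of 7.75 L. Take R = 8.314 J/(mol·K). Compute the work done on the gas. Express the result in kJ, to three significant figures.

Adiabatic: TV^(γ−1) = const with γ = 5/3.
T₂ = T₁ (V₁/V₂)^(γ−1) = 626 × (31.9/7.75)^0.667 = 626 × 2.568 = 1608 K.
W_by = nCᵥ(T₁ − T₂) = (3.98)(12.47)(626 − 1608) = -48732 J.
Work on gas = −W_by = 48732 J.

W ≈ 48.7 kJ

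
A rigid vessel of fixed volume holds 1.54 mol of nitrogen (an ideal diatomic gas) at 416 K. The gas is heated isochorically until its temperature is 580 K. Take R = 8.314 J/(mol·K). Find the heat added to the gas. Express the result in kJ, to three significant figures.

Constant volume ⇒ W = 0, so Q = ΔU = nCᵥΔT with Cᵥ = 5R/2 = 20.79 J/(mol·K).
ΔU = (1.54)(20.79)(580 − 416) = 5249 J.

Q ≈ 5.25 kJ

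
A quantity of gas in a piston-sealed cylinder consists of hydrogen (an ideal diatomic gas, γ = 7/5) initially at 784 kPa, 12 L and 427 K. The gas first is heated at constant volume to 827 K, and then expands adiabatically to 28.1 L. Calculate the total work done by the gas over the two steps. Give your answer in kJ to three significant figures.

Step 1 (isochoric): W = 0 (constant volume).
After step 1: P = 1518 kPa (V unchanged).
Step 2 (adiabatic): W = (P₁V₁ − P₂V₂)/(γ−1) = (18221 − 12965)/0.4 = 13141 J.
W_total = 0 + 13141 = 13141 J.

W_total ≈ 13.1 kJ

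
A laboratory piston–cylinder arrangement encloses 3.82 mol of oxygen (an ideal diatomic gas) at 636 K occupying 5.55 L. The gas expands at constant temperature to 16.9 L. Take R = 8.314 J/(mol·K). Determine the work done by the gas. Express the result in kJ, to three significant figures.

W ≈ 22.5 kJ

Isothermal: W = nRT ln(V₂/V₁).
W = (3.82)(8.314)(636) × ln(16.9/5.55)
  = 20199 × 1.114
W_by_gas = 22492 J.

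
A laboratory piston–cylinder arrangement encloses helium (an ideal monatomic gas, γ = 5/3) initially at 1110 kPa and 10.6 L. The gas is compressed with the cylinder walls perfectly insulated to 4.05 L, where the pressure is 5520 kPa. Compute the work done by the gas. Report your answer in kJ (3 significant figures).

W ≈ -15.9 kJ

Adiabatic: W = (P₁V₁ − P₂V₂)/(γ − 1) with γ = 5/3.
P₁V₁ = 11766 J, P₂V₂ = 22356 J.
W = (11766 − 22356) / 0.6667 = -15885 J.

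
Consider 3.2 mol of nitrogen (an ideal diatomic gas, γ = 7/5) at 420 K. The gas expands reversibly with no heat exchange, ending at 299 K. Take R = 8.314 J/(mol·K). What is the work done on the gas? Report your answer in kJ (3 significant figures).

Adiabatic ⇒ Q = 0, so W_by = −ΔU = nCᵥ(T₁ − T₂).
Cᵥ = 5R/2 = 20.79 J/(mol·K).
W = (3.2)(20.79)(420 − 299) = 8048 J.
Work on gas = −W_by = -8048 J.

W ≈ -8.05 kJ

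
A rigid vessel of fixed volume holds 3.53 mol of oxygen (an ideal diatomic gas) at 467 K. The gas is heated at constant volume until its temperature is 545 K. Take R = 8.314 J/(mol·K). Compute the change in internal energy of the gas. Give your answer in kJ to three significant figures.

Constant volume ⇒ W = 0, so Q = ΔU = nCᵥΔT with Cᵥ = 5R/2 = 20.79 J/(mol·K).
ΔU = (3.53)(20.79)(545 − 467) = 5723 J.

ΔU ≈ 5.72 kJ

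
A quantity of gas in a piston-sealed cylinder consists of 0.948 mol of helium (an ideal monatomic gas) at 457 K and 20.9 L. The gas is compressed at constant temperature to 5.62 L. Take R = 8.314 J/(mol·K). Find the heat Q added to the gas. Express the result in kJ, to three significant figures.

Isothermal ⇒ ΔU = 0, so Q = W = nRT ln(V₂/V₁).
Q = (0.948)(8.314)(457) ln(5.62/20.9) = 3602 × -1.313 = -4731 J.

Q ≈ -4.73 kJ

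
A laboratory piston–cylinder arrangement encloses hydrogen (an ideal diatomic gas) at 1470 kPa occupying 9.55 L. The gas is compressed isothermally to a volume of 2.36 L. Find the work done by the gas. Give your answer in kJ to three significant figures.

Isothermal: W = nRT ln(V₂/V₁) = P₁V₁ ln(V₂/V₁).
P₁V₁ = (1470 kPa)(9.55 L) = 14039 J.
W = 14039 × ln(2.36/9.55) = 14039 × -1.398
W_by_gas = -19624 J.

W ≈ -19.6 kJ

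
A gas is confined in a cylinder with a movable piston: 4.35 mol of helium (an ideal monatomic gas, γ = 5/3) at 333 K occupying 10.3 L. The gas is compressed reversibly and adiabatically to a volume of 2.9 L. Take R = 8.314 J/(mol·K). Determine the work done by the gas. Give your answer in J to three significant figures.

Adiabatic: TV^(γ−1) = const with γ = 5/3.
T₂ = T₁ (V₁/V₂)^(γ−1) = 333 × (10.3/2.9)^0.667 = 333 × 2.328 = 775.2 K.
W_by = nCᵥ(T₁ − T₂) = (4.35)(12.47)(333 − 775.2) = -23988 J.

W ≈ -24000 J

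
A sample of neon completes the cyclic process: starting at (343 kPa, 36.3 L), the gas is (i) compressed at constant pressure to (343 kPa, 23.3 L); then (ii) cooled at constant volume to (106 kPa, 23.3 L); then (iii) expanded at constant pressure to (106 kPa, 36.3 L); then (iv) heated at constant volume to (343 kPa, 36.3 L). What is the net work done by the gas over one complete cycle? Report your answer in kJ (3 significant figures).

Constant-volume legs do no work.
W(i) = (343)(23.3 − 36.3) = -4459 J; W(iii) = (106)(36.3 − 23.3) = 1378 J.
W_net = -4459 + 1378 = -3081 J (the counter-clockwise enclosed area).

W_net ≈ -3.08 kJ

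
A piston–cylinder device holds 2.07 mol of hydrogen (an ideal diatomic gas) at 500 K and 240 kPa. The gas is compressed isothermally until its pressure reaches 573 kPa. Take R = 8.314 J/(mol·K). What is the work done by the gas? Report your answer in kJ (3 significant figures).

W ≈ -7.49 kJ

Isothermal process: W = nRT ln(V₂/V₁) = nRT ln(P₁/P₂).
W = (2.07)(8.314)(500) × ln(240/573)
  = 8605 × ln(0.4188) = 8605 × -0.8702
W_by_gas = -7488 J.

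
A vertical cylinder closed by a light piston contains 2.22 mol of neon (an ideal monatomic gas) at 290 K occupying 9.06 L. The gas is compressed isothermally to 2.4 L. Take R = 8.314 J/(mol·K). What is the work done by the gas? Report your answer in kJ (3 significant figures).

Isothermal: W = nRT ln(V₂/V₁).
W = (2.22)(8.314)(290) × ln(2.4/9.06)
  = 5353 × -1.328
W_by_gas = -7110 J.

W ≈ -7.11 kJ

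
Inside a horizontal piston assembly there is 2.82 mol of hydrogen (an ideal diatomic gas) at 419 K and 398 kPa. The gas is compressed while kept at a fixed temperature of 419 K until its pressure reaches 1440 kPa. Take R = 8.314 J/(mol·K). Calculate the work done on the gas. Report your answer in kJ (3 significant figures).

Isothermal process: W = nRT ln(V₂/V₁) = nRT ln(P₁/P₂).
W = (2.82)(8.314)(419) × ln(398/1440)
  = 9824 × ln(0.2764) = 9824 × -1.286
W_by_gas = -12633 J; work on gas = −W_by = 12633 J.

W ≈ 12.6 kJ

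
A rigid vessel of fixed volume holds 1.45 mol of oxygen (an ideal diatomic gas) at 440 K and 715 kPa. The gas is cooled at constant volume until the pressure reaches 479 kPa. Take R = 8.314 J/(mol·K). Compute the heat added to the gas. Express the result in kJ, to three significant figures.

Q ≈ -4.38 kJ

Constant volume ⇒ W = 0, so Q = ΔU = nCᵥΔT with Cᵥ = 5R/2 = 20.79 J/(mol·K).
At constant V, T₂/T₁ = P₂/P₁ ⇒ ΔT = T₁(P₂/P₁ − 1) = 440·(479/715 − 1) = -145.2 K.
ΔU = (1.45)(20.79)(-145.2) = -4377 J.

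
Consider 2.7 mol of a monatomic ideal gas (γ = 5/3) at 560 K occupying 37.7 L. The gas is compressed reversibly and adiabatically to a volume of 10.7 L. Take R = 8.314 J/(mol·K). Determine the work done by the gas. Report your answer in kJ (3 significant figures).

W ≈ -24.8 kJ

Adiabatic: TV^(γ−1) = const with γ = 5/3.
T₂ = T₁ (V₁/V₂)^(γ−1) = 560 × (37.7/10.7)^0.667 = 560 × 2.315 = 1297 K.
W_by = nCᵥ(T₁ − T₂) = (2.7)(12.47)(560 − 1297) = -24805 J.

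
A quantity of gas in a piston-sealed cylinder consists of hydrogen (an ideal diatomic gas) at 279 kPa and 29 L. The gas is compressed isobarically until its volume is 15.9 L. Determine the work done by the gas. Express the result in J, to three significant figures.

Isobaric: W = P ΔV.
W = (279 kPa)(15.9 − 29 L) = (279)(-13.1) = -3655 J.

W ≈ -3650 J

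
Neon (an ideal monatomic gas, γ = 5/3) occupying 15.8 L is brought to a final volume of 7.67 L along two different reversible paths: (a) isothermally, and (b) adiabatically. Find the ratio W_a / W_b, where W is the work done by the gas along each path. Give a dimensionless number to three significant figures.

Path (a) isothermal: W = P₁V₁ ln(V₂/V₁) → W_a/(P₁V₁) = -0.7227.
Path (b) adiabatic: W = P₁V₁(1 − (V₁/V₂)^(γ−1))/(γ−1) → W_b/(P₁V₁) = -0.9285.
W_a / W_b = -0.7227 / -0.9285 = 0.7784.

W_a / W_b ≈ 0.778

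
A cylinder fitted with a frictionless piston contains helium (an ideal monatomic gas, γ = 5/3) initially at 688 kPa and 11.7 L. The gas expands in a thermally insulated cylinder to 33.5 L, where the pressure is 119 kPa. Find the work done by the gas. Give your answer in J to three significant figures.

Adiabatic: W = (P₁V₁ − P₂V₂)/(γ − 1) with γ = 5/3.
P₁V₁ = 8050 J, P₂V₂ = 3986 J.
W = (8050 − 3986) / 0.6667 = 6095 J.

W ≈ 6090 J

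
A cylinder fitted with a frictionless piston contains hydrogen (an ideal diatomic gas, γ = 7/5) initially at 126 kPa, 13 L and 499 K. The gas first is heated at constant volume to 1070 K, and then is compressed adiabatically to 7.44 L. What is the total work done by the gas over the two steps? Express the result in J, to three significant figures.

W_total ≈ -2200 J

Step 1 (isochoric): W = 0 (constant volume).
After step 1: P = 270.2 kPa (V unchanged).
Step 2 (adiabatic): W = (P₁V₁ − P₂V₂)/(γ−1) = (3512 − 4391)/0.4 = -2196 J.
W_total = 0 − 2196 = -2196 J.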